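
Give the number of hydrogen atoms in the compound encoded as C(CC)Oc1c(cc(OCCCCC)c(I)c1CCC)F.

Hydrogens are implicit in SMILES; fill each atom to its normal valence:
  8 × C: 2 H each → 16
  5 × C (aromatic): no H
  3 × C: 3 H each → 9
  2 × O: no H
  1 × C (aromatic): 1 H
  1 × F: no H
  1 × I: no H
  Total hydrogens = 26.

26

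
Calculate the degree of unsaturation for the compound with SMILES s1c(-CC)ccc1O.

Molecular formula from the SMILES: C6H8OS.
DoU = (2C + 2 + N − H − X)/2 = (2·6 + 2 + 0 − 8 − 0)/2 = 6/2 = 3.
(Structurally: 1 ring(s) + 2 π bond(s) = 3.)

3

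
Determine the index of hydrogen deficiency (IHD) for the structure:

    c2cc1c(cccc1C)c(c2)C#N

Molecular formula from the SMILES: C12H9N.
DoU = (2C + 2 + N − H − X)/2 = (2·12 + 2 + 1 − 9 − 0)/2 = 18/2 = 9.
(Structurally: 2 ring(s) + 7 π bond(s) = 9.)

9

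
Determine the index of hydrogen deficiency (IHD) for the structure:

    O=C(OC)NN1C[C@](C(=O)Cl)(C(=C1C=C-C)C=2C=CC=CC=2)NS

9

Molecular formula from the SMILES: C16H18ClN3O3S.
DoU = (2C + 2 + N − H − X)/2 = (2·16 + 2 + 3 − 18 − 1)/2 = 18/2 = 9.
(Structurally: 2 ring(s) + 7 π bond(s) = 9.)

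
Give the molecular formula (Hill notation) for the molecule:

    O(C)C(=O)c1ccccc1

C8H8O2

Heavy atoms from the SMILES: 8 C, 2 O.
Implicit hydrogens by atom environment:
  5 × C (aromatic): 1 H each → 5
  2 × O: no H
  1 × C: 3 H
  1 × C (aromatic): no H
  1 × C: no H
  Total hydrogens = 8.
Molecular formula: C8H8O2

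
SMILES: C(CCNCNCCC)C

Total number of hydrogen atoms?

Hydrogens are implicit in SMILES; fill each atom to its normal valence:
  6 × C: 2 H each → 12
  2 × C: 3 H each → 6
  2 × N: 1 H each → 2
  Total hydrogens = 20.

20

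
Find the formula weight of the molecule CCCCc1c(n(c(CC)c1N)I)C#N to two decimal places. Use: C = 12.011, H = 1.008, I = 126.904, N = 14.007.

Molecular formula: C11H16IN3.
M = 11×12.011 + 16×1.008 + 1×126.904 + 3×14.007 = 317.17 g/mol.

317.17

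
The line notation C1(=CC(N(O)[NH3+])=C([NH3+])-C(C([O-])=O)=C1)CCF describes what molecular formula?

C9H13FN3O3+

Heavy atoms from the SMILES: 9 C, 1 F, 3 N, 3 O.
Implicit hydrogens by atom environment:
  4 × C (aromatic): no H
  2 × C: 2 H each → 4
  2 × C (aromatic): 1 H each → 2
  2 × N (charge +1): 3 H each → 6
  1 × C: no H
  1 × F: no H
  1 × N: no H
  1 × O: 1 H
  1 × O: no H
  1 × O (charge -1): no H
  Total hydrogens = 13.
Net charge +1.
Molecular formula: C9H13FN3O3+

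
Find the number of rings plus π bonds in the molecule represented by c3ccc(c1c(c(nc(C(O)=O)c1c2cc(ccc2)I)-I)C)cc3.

Molecular formula from the SMILES: C19H13I2NO2.
DoU = (2C + 2 + N − H − X)/2 = (2·19 + 2 + 1 − 13 − 2)/2 = 26/2 = 13.
(Structurally: 3 ring(s) + 10 π bond(s) = 13.)

13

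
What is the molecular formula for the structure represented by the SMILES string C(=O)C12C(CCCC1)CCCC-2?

C11H18O

Heavy atoms from the SMILES: 11 C, 1 O.
Implicit hydrogens by atom environment:
  8 × C: 2 H each → 16
  2 × C: 1 H each → 2
  1 × C: no H
  1 × O: no H
  Total hydrogens = 18.
Molecular formula: C11H18O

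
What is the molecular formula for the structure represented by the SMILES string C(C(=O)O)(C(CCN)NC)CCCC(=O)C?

C11H22N2O3

Heavy atoms from the SMILES: 11 C, 2 N, 3 O.
Implicit hydrogens by atom environment:
  5 × C: 2 H each → 10
  2 × C: 3 H each → 6
  2 × C: 1 H each → 2
  2 × C: no H
  2 × O: no H
  1 × N: 2 H
  1 × N: 1 H
  1 × O: 1 H
  Total hydrogens = 22.
Molecular formula: C11H22N2O3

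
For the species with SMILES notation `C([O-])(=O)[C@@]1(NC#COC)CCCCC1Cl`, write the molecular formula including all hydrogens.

C10H13ClNO3-

Heavy atoms from the SMILES: 10 C, 1 Cl, 1 N, 3 O.
Implicit hydrogens by atom environment:
  4 × C: 2 H each → 8
  4 × C: no H
  2 × O: no H
  1 × C: 3 H
  1 × C: 1 H
  1 × Cl: no H
  1 × N: 1 H
  1 × O (charge -1): no H
  Total hydrogens = 13.
Net charge -1.
Molecular formula: C10H13ClNO3-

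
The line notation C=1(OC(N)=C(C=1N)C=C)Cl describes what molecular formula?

C6H7ClN2O

Heavy atoms from the SMILES: 6 C, 1 Cl, 2 N, 1 O.
Implicit hydrogens by atom environment:
  4 × C (aromatic): no H
  2 × N: 2 H each → 4
  1 × C: 2 H
  1 × C: 1 H
  1 × Cl: no H
  1 × O (aromatic): no H
  Total hydrogens = 7.
Molecular formula: C6H7ClN2O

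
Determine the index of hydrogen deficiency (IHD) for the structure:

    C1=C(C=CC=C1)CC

4

Molecular formula from the SMILES: C8H10.
DoU = (2C + 2 + N − H − X)/2 = (2·8 + 2 + 0 − 10 − 0)/2 = 8/2 = 4.
(Structurally: 1 ring(s) + 3 π bond(s) = 4.)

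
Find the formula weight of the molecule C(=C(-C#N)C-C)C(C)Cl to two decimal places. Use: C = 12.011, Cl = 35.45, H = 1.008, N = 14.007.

Molecular formula: C7H10ClN.
M = 7×12.011 + 1×35.45 + 10×1.008 + 1×14.007 = 143.61 g/mol.

143.61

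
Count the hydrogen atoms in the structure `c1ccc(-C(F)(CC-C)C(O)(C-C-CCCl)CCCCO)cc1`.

30

Hydrogens are implicit in SMILES; fill each atom to its normal valence:
  10 × C: 2 H each → 20
  5 × C (aromatic): 1 H each → 5
  2 × C: no H
  2 × O: 1 H each → 2
  1 × C: 3 H
  1 × C (aromatic): no H
  1 × Cl: no H
  1 × F: no H
  Total hydrogens = 30.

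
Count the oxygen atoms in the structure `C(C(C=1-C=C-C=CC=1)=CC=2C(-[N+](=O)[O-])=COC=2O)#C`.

4

The symbol for oxygen appears 4 times in the SMILES.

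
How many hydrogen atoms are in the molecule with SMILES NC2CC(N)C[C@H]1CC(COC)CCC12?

24

Hydrogens are implicit in SMILES; fill each atom to its normal valence:
  6 × C: 2 H each → 12
  5 × C: 1 H each → 5
  2 × N: 2 H each → 4
  1 × C: 3 H
  1 × O: no H
  Total hydrogens = 24.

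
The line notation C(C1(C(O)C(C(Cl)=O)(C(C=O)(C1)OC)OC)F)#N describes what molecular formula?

C10H11ClFNO5

Heavy atoms from the SMILES: 10 C, 1 Cl, 1 F, 1 N, 5 O.
Implicit hydrogens by atom environment:
  5 × C: no H
  4 × O: no H
  2 × C: 3 H each → 6
  2 × C: 1 H each → 2
  1 × C: 2 H
  1 × Cl: no H
  1 × F: no H
  1 × N: no H
  1 × O: 1 H
  Total hydrogens = 11.
Molecular formula: C10H11ClFNO5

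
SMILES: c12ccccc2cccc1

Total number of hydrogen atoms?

Hydrogens are implicit in SMILES; fill each atom to its normal valence:
  8 × C (aromatic): 1 H each → 8
  2 × C (aromatic): no H
  Total hydrogens = 8.

8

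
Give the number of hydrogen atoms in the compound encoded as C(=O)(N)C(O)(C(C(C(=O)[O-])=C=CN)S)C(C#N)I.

Hydrogens are implicit in SMILES; fill each atom to its normal valence:
  6 × C: no H
  3 × C: 1 H each → 3
  2 × N: 2 H each → 4
  2 × O: no H
  1 × I: no H
  1 × N: no H
  1 × O: 1 H
  1 × O (charge -1): no H
  1 × S: 1 H
  Total hydrogens = 9.

9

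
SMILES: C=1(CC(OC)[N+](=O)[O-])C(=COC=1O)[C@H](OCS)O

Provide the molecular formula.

Heavy atoms from the SMILES: 9 C, 1 N, 7 O, 1 S.
Implicit hydrogens by atom environment:
  3 × C (aromatic): no H
  3 × O: no H
  2 × C: 2 H each → 4
  2 × C: 1 H each → 2
  2 × O: 1 H each → 2
  1 × C: 3 H
  1 × C (aromatic): 1 H
  1 × N (charge +1): no H
  1 × O (aromatic): no H
  1 × O (charge -1): no H
  1 × S: 1 H
  Total hydrogens = 13.
Molecular formula: C9H13NO7S

C9H13NO7S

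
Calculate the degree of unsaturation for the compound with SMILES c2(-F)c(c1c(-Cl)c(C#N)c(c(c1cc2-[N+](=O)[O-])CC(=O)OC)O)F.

11

Molecular formula from the SMILES: C14H7ClF2N2O5.
DoU = (2C + 2 + N − H − X)/2 = (2·14 + 2 + 2 − 7 − 3)/2 = 22/2 = 11.
(Structurally: 2 ring(s) + 9 π bond(s) = 11.)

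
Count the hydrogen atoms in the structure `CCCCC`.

12

Hydrogens are implicit in SMILES; fill each atom to its normal valence:
  3 × C: 2 H each → 6
  2 × C: 3 H each → 6
  Total hydrogens = 12.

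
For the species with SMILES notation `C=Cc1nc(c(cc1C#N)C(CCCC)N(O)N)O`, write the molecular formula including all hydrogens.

C13H18N4O2

Heavy atoms from the SMILES: 13 C, 4 N, 2 O.
Implicit hydrogens by atom environment:
  4 × C: 2 H each → 8
  4 × C (aromatic): no H
  2 × C: 1 H each → 2
  2 × N: no H
  2 × O: 1 H each → 2
  1 × C: 3 H
  1 × C (aromatic): 1 H
  1 × C: no H
  1 × N: 2 H
  1 × N (aromatic): no H
  Total hydrogens = 18.
Molecular formula: C13H18N4O2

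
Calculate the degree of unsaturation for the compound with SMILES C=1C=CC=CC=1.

Molecular formula from the SMILES: C6H6.
DoU = (2C + 2 + N − H − X)/2 = (2·6 + 2 + 0 − 6 − 0)/2 = 8/2 = 4.
(Structurally: 1 ring(s) + 3 π bond(s) = 4.)

4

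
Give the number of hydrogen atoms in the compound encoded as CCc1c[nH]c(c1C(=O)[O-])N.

9

Hydrogens are implicit in SMILES; fill each atom to its normal valence:
  3 × C (aromatic): no H
  1 × C: 3 H
  1 × C: 2 H
  1 × C (aromatic): 1 H
  1 × C: no H
  1 × N: 2 H
  1 × N (aromatic): 1 H
  1 × O: no H
  1 × O (charge -1): no H
  Total hydrogens = 9.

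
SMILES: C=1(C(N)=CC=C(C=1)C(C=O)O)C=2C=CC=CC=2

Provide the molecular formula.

C14H13NO2

Heavy atoms from the SMILES: 14 C, 1 N, 2 O.
Implicit hydrogens by atom environment:
  8 × C (aromatic): 1 H each → 8
  4 × C (aromatic): no H
  2 × C: 1 H each → 2
  1 × N: 2 H
  1 × O: 1 H
  1 × O: no H
  Total hydrogens = 13.
Molecular formula: C14H13NO2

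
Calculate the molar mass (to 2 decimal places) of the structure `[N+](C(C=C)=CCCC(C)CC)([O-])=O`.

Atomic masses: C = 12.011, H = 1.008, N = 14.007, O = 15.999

183.25

Molecular formula: C10H17NO2.
M = 10×12.011 + 17×1.008 + 1×14.007 + 2×15.999 = 183.25 g/mol.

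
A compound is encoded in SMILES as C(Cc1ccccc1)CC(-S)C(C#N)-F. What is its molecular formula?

C12H14FNS

Heavy atoms from the SMILES: 12 C, 1 F, 1 N, 1 S.
Implicit hydrogens by atom environment:
  5 × C (aromatic): 1 H each → 5
  3 × C: 2 H each → 6
  2 × C: 1 H each → 2
  1 × C: no H
  1 × C (aromatic): no H
  1 × F: no H
  1 × N: no H
  1 × S: 1 H
  Total hydrogens = 14.
Molecular formula: C12H14FNS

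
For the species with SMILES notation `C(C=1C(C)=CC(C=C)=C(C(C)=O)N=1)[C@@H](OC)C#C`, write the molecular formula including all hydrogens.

Heavy atoms from the SMILES: 15 C, 1 N, 2 O.
Implicit hydrogens by atom environment:
  4 × C (aromatic): no H
  3 × C: 3 H each → 9
  3 × C: 1 H each → 3
  2 × C: 2 H each → 4
  2 × C: no H
  2 × O: no H
  1 × C (aromatic): 1 H
  1 × N (aromatic): no H
  Total hydrogens = 17.
Molecular formula: C15H17NO2

C15H17NO2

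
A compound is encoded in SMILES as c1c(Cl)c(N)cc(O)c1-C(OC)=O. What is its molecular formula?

C8H8ClNO3

Heavy atoms from the SMILES: 8 C, 1 Cl, 1 N, 3 O.
Implicit hydrogens by atom environment:
  4 × C (aromatic): no H
  2 × C (aromatic): 1 H each → 2
  2 × O: no H
  1 × C: 3 H
  1 × C: no H
  1 × Cl: no H
  1 × N: 2 H
  1 × O: 1 H
  Total hydrogens = 8.
Molecular formula: C8H8ClNO3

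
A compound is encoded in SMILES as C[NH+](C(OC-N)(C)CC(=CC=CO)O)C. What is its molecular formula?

C10H21N2O3+

Heavy atoms from the SMILES: 10 C, 2 N, 3 O.
Implicit hydrogens by atom environment:
  3 × C: 3 H each → 9
  3 × C: 1 H each → 3
  2 × C: 2 H each → 4
  2 × C: no H
  2 × O: 1 H each → 2
  1 × N: 2 H
  1 × N (charge +1): 1 H
  1 × O: no H
  Total hydrogens = 21.
Net charge +1.
Molecular formula: C10H21N2O3+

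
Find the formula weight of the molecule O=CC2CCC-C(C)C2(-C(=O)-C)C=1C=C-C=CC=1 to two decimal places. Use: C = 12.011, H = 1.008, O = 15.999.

244.33

Molecular formula: C16H20O2.
M = 16×12.011 + 20×1.008 + 2×15.999 = 244.33 g/mol.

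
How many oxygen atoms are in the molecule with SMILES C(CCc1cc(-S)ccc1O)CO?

2

The symbol for oxygen appears 2 times in the SMILES.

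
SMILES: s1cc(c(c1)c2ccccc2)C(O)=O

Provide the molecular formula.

Heavy atoms from the SMILES: 11 C, 2 O, 1 S.
Implicit hydrogens by atom environment:
  7 × C (aromatic): 1 H each → 7
  3 × C (aromatic): no H
  1 × C: no H
  1 × O: 1 H
  1 × O: no H
  1 × S (aromatic): no H
  Total hydrogens = 8.
Molecular formula: C11H8O2S

C11H8O2S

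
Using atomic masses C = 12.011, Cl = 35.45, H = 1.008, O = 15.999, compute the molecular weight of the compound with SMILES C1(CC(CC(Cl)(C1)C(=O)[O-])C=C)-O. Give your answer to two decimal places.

203.64

Molecular formula: C9H12ClO3-.
M = 9×12.011 + 1×35.45 + 12×1.008 + 3×15.999 = 203.64 g/mol.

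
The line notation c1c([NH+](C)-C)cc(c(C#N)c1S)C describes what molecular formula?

C10H13N2S+

Heavy atoms from the SMILES: 10 C, 2 N, 1 S.
Implicit hydrogens by atom environment:
  4 × C (aromatic): no H
  3 × C: 3 H each → 9
  2 × C (aromatic): 1 H each → 2
  1 × C: no H
  1 × N (charge +1): 1 H
  1 × N: no H
  1 × S: 1 H
  Total hydrogens = 13.
Net charge +1.
Molecular formula: C10H13N2S+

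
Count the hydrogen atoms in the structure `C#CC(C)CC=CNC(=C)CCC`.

Hydrogens are implicit in SMILES; fill each atom to its normal valence:
  4 × C: 2 H each → 8
  4 × C: 1 H each → 4
  2 × C: 3 H each → 6
  2 × C: no H
  1 × N: 1 H
  Total hydrogens = 19.

19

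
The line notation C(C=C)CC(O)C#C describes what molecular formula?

C7H10O

Heavy atoms from the SMILES: 7 C, 1 O.
Implicit hydrogens by atom environment:
  3 × C: 2 H each → 6
  3 × C: 1 H each → 3
  1 × C: no H
  1 × O: 1 H
  Total hydrogens = 10.
Molecular formula: C7H10O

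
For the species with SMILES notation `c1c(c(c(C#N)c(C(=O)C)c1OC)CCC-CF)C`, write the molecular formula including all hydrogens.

C15H18FNO2

Heavy atoms from the SMILES: 15 C, 1 F, 1 N, 2 O.
Implicit hydrogens by atom environment:
  5 × C (aromatic): no H
  4 × C: 2 H each → 8
  3 × C: 3 H each → 9
  2 × C: no H
  2 × O: no H
  1 × C (aromatic): 1 H
  1 × F: no H
  1 × N: no H
  Total hydrogens = 18.
Molecular formula: C15H18FNO2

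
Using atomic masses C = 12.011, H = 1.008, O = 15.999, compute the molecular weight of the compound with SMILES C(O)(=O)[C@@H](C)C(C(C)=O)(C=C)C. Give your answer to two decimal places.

Molecular formula: C9H14O3.
M = 9×12.011 + 14×1.008 + 3×15.999 = 170.21 g/mol.

170.21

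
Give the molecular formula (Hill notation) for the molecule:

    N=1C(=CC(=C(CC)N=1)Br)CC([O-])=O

C8H8BrN2O2-

Heavy atoms from the SMILES: 1 Br, 8 C, 2 N, 2 O.
Implicit hydrogens by atom environment:
  3 × C (aromatic): no H
  2 × C: 2 H each → 4
  2 × N (aromatic): no H
  1 × Br: no H
  1 × C: 3 H
  1 × C (aromatic): 1 H
  1 × C: no H
  1 × O: no H
  1 × O (charge -1): no H
  Total hydrogens = 8.
Net charge -1.
Molecular formula: C8H8BrN2O2-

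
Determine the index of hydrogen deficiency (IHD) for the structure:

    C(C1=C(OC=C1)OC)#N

5

Molecular formula from the SMILES: C6H5NO2.
DoU = (2C + 2 + N − H − X)/2 = (2·6 + 2 + 1 − 5 − 0)/2 = 10/2 = 5.
(Structurally: 1 ring(s) + 4 π bond(s) = 5.)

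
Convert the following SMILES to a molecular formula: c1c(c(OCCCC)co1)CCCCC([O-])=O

Heavy atoms from the SMILES: 13 C, 4 O.
Implicit hydrogens by atom environment:
  7 × C: 2 H each → 14
  2 × C (aromatic): 1 H each → 2
  2 × C (aromatic): no H
  2 × O: no H
  1 × C: 3 H
  1 × C: no H
  1 × O (aromatic): no H
  1 × O (charge -1): no H
  Total hydrogens = 19.
Net charge -1.
Molecular formula: C13H19O4-

C13H19O4-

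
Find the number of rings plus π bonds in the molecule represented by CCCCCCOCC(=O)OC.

1

Molecular formula from the SMILES: C9H18O3.
DoU = (2C + 2 + N − H − X)/2 = (2·9 + 2 + 0 − 18 − 0)/2 = 2/2 = 1.
(Structurally: 0 ring(s) + 1 π bond(s) = 1.)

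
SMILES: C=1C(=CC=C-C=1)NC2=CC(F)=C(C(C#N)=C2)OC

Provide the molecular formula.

C14H11FN2O

Heavy atoms from the SMILES: 14 C, 1 F, 2 N, 1 O.
Implicit hydrogens by atom environment:
  7 × C (aromatic): 1 H each → 7
  5 × C (aromatic): no H
  1 × C: 3 H
  1 × C: no H
  1 × F: no H
  1 × N: 1 H
  1 × N: no H
  1 × O: no H
  Total hydrogens = 11.
Molecular formula: C14H11FN2O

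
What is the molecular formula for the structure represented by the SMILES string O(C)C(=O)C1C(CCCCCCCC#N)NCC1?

C14H24N2O2

Heavy atoms from the SMILES: 14 C, 2 N, 2 O.
Implicit hydrogens by atom environment:
  9 × C: 2 H each → 18
  2 × C: 1 H each → 2
  2 × C: no H
  2 × O: no H
  1 × C: 3 H
  1 × N: 1 H
  1 × N: no H
  Total hydrogens = 24.
Molecular formula: C14H24N2O2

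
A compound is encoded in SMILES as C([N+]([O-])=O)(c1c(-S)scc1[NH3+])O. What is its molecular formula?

C5H7N2O3S2+

Heavy atoms from the SMILES: 5 C, 2 N, 3 O, 2 S.
Implicit hydrogens by atom environment:
  3 × C (aromatic): no H
  1 × C (aromatic): 1 H
  1 × C: 1 H
  1 × N (charge +1): 3 H
  1 × N (charge +1): no H
  1 × O: 1 H
  1 × O: no H
  1 × O (charge -1): no H
  1 × S: 1 H
  1 × S (aromatic): no H
  Total hydrogens = 7.
Net charge +1.
Molecular formula: C5H7N2O3S2+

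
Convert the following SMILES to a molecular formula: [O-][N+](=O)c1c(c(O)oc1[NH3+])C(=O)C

C6H7N2O5+

Heavy atoms from the SMILES: 6 C, 2 N, 5 O.
Implicit hydrogens by atom environment:
  4 × C (aromatic): no H
  2 × O: no H
  1 × C: 3 H
  1 × C: no H
  1 × N (charge +1): 3 H
  1 × N (charge +1): no H
  1 × O: 1 H
  1 × O (aromatic): no H
  1 × O (charge -1): no H
  Total hydrogens = 7.
Net charge +1.
Molecular formula: C6H7N2O5+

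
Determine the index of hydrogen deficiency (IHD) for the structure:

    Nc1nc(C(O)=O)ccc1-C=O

6

Molecular formula from the SMILES: C7H6N2O3.
DoU = (2C + 2 + N − H − X)/2 = (2·7 + 2 + 2 − 6 − 0)/2 = 12/2 = 6.
(Structurally: 1 ring(s) + 5 π bond(s) = 6.)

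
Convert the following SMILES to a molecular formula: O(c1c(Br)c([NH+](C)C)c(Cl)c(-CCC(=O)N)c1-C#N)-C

Heavy atoms from the SMILES: 1 Br, 13 C, 1 Cl, 3 N, 2 O.
Implicit hydrogens by atom environment:
  6 × C (aromatic): no H
  3 × C: 3 H each → 9
  2 × C: 2 H each → 4
  2 × C: no H
  2 × O: no H
  1 × Br: no H
  1 × Cl: no H
  1 × N: 2 H
  1 × N (charge +1): 1 H
  1 × N: no H
  Total hydrogens = 16.
Net charge +1.
Molecular formula: C13H16BrClN3O2+

C13H16BrClN3O2+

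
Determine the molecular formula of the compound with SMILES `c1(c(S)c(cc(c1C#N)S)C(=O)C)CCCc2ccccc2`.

Heavy atoms from the SMILES: 18 C, 1 N, 1 O, 2 S.
Implicit hydrogens by atom environment:
  6 × C (aromatic): 1 H each → 6
  6 × C (aromatic): no H
  3 × C: 2 H each → 6
  2 × C: no H
  2 × S: 1 H each → 2
  1 × C: 3 H
  1 × N: no H
  1 × O: no H
  Total hydrogens = 17.
Molecular formula: C18H17NOS2

C18H17NOS2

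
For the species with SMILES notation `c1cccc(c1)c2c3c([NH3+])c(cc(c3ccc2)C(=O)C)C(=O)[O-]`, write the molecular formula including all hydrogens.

C19H15NO3

Heavy atoms from the SMILES: 19 C, 1 N, 3 O.
Implicit hydrogens by atom environment:
  9 × C (aromatic): 1 H each → 9
  7 × C (aromatic): no H
  2 × C: no H
  2 × O: no H
  1 × C: 3 H
  1 × N (charge +1): 3 H
  1 × O (charge -1): no H
  Total hydrogens = 15.
Molecular formula: C19H15NO3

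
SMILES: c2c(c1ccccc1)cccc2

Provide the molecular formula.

Heavy atoms from the SMILES: 12 C.
Implicit hydrogens by atom environment:
  10 × C (aromatic): 1 H each → 10
  2 × C (aromatic): no H
  Total hydrogens = 10.
Molecular formula: C12H10

C12H10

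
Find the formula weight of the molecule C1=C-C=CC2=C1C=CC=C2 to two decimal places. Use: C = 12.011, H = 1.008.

Molecular formula: C10H8.
M = 10×12.011 + 8×1.008 = 128.17 g/mol.

128.17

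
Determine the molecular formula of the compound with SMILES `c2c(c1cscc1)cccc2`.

Heavy atoms from the SMILES: 10 C, 1 S.
Implicit hydrogens by atom environment:
  8 × C (aromatic): 1 H each → 8
  2 × C (aromatic): no H
  1 × S (aromatic): no H
  Total hydrogens = 8.
Molecular formula: C10H8S

C10H8S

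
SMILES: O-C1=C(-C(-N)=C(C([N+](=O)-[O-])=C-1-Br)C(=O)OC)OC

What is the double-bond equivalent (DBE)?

6

Molecular formula from the SMILES: C9H9BrN2O6.
DoU = (2C + 2 + N − H − X)/2 = (2·9 + 2 + 2 − 9 − 1)/2 = 12/2 = 6.
(Structurally: 1 ring(s) + 5 π bond(s) = 6.)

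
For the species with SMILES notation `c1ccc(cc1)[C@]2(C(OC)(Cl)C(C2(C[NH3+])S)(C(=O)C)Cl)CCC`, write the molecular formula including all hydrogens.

C17H24Cl2NO2S+

Heavy atoms from the SMILES: 17 C, 2 Cl, 1 N, 2 O, 1 S.
Implicit hydrogens by atom environment:
  5 × C (aromatic): 1 H each → 5
  5 × C: no H
  3 × C: 3 H each → 9
  3 × C: 2 H each → 6
  2 × Cl: no H
  2 × O: no H
  1 × C (aromatic): no H
  1 × N (charge +1): 3 H
  1 × S: 1 H
  Total hydrogens = 24.
Net charge +1.
Molecular formula: C17H24Cl2NO2S+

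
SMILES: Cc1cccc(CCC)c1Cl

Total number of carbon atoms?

10

The symbol for carbon appears 10 times in the SMILES. Lowercase c denotes aromatic carbon and counts toward C.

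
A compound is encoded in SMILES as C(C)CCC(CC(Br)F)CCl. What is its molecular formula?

Heavy atoms from the SMILES: 1 Br, 8 C, 1 Cl, 1 F.
Implicit hydrogens by atom environment:
  5 × C: 2 H each → 10
  2 × C: 1 H each → 2
  1 × Br: no H
  1 × C: 3 H
  1 × Cl: no H
  1 × F: no H
  Total hydrogens = 15.
Molecular formula: C8H15BrClF

C8H15BrClF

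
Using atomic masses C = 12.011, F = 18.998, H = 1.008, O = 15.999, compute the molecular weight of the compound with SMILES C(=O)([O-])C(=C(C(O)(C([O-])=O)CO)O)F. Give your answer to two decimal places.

208.10

Molecular formula: [C6H5FO7]2-.
M = 6×12.011 + 1×18.998 + 5×1.008 + 7×15.999 = 208.10 g/mol.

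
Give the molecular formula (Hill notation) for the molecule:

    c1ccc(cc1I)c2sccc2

Heavy atoms from the SMILES: 10 C, 1 I, 1 S.
Implicit hydrogens by atom environment:
  7 × C (aromatic): 1 H each → 7
  3 × C (aromatic): no H
  1 × I: no H
  1 × S (aromatic): no H
  Total hydrogens = 7.
Molecular formula: C10H7IS

C10H7IS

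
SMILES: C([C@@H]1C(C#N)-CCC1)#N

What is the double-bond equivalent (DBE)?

5

Molecular formula from the SMILES: C7H8N2.
DoU = (2C + 2 + N − H − X)/2 = (2·7 + 2 + 2 − 8 − 0)/2 = 10/2 = 5.
(Structurally: 1 ring(s) + 4 π bond(s) = 5.)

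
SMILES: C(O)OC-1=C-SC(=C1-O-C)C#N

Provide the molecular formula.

C7H7NO3S

Heavy atoms from the SMILES: 7 C, 1 N, 3 O, 1 S.
Implicit hydrogens by atom environment:
  3 × C (aromatic): no H
  2 × O: no H
  1 × C: 3 H
  1 × C: 2 H
  1 × C (aromatic): 1 H
  1 × C: no H
  1 × N: no H
  1 × O: 1 H
  1 × S (aromatic): no H
  Total hydrogens = 7.
Molecular formula: C7H7NO3S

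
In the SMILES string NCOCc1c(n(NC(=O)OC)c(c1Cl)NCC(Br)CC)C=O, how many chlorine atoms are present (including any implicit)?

The symbol for chlorine appears 1 time in the SMILES.

1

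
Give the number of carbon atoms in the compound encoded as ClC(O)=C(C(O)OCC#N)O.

The symbol for carbon appears 5 times in the SMILES. (Cl is a single chlorine, not C + l.)

5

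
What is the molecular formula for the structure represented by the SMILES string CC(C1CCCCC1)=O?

Heavy atoms from the SMILES: 8 C, 1 O.
Implicit hydrogens by atom environment:
  5 × C: 2 H each → 10
  1 × C: 3 H
  1 × C: 1 H
  1 × C: no H
  1 × O: no H
  Total hydrogens = 14.
Molecular formula: C8H14O

C8H14O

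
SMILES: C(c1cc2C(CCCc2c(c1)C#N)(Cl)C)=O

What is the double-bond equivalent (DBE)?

8

Molecular formula from the SMILES: C13H12ClNO.
DoU = (2C + 2 + N − H − X)/2 = (2·13 + 2 + 1 − 12 − 1)/2 = 16/2 = 8.
(Structurally: 2 ring(s) + 6 π bond(s) = 8.)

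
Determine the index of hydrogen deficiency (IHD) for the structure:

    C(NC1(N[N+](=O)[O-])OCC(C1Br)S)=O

Molecular formula from the SMILES: C5H8BrN3O4S.
DoU = (2C + 2 + N − H − X)/2 = (2·5 + 2 + 3 − 8 − 1)/2 = 6/2 = 3.
(Structurally: 1 ring(s) + 2 π bond(s) = 3.)

3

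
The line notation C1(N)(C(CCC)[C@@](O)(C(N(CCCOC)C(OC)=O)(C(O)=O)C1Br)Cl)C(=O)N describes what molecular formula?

C16H27BrClN3O7

Heavy atoms from the SMILES: 1 Br, 16 C, 1 Cl, 3 N, 7 O.
Implicit hydrogens by atom environment:
  6 × C: no H
  5 × C: 2 H each → 10
  5 × O: no H
  3 × C: 3 H each → 9
  2 × C: 1 H each → 2
  2 × N: 2 H each → 4
  2 × O: 1 H each → 2
  1 × Br: no H
  1 × Cl: no H
  1 × N: no H
  Total hydrogens = 27.
Molecular formula: C16H27BrClN3O7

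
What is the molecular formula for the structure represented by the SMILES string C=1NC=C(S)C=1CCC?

Heavy atoms from the SMILES: 7 C, 1 N, 1 S.
Implicit hydrogens by atom environment:
  2 × C: 2 H each → 4
  2 × C (aromatic): 1 H each → 2
  2 × C (aromatic): no H
  1 × C: 3 H
  1 × N (aromatic): 1 H
  1 × S: 1 H
  Total hydrogens = 11.
Molecular formula: C7H11NS

C7H11NS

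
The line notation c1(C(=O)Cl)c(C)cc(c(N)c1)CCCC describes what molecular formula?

Heavy atoms from the SMILES: 12 C, 1 Cl, 1 N, 1 O.
Implicit hydrogens by atom environment:
  4 × C (aromatic): no H
  3 × C: 2 H each → 6
  2 × C: 3 H each → 6
  2 × C (aromatic): 1 H each → 2
  1 × C: no H
  1 × Cl: no H
  1 × N: 2 H
  1 × O: no H
  Total hydrogens = 16.
Molecular formula: C12H16ClNO

C12H16ClNO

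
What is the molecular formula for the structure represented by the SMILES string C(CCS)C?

Heavy atoms from the SMILES: 4 C, 1 S.
Implicit hydrogens by atom environment:
  3 × C: 2 H each → 6
  1 × C: 3 H
  1 × S: 1 H
  Total hydrogens = 10.
Molecular formula: C4H10S

C4H10S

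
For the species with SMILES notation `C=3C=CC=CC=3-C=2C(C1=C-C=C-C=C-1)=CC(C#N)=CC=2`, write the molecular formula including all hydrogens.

Heavy atoms from the SMILES: 19 C, 1 N.
Implicit hydrogens by atom environment:
  13 × C (aromatic): 1 H each → 13
  5 × C (aromatic): no H
  1 × C: no H
  1 × N: no H
  Total hydrogens = 13.
Molecular formula: C19H13N

C19H13N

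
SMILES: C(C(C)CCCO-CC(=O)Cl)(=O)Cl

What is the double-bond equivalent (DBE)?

2

Molecular formula from the SMILES: C8H12Cl2O3.
DoU = (2C + 2 + N − H − X)/2 = (2·8 + 2 + 0 − 12 − 2)/2 = 4/2 = 2.
(Structurally: 0 ring(s) + 2 π bond(s) = 2.)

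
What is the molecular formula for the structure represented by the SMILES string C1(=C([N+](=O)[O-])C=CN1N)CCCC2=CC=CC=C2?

C13H15N3O2

Heavy atoms from the SMILES: 13 C, 3 N, 2 O.
Implicit hydrogens by atom environment:
  7 × C (aromatic): 1 H each → 7
  3 × C: 2 H each → 6
  3 × C (aromatic): no H
  1 × N: 2 H
  1 × N (aromatic): no H
  1 × N (charge +1): no H
  1 × O: no H
  1 × O (charge -1): no H
  Total hydrogens = 15.
Molecular formula: C13H15N3O2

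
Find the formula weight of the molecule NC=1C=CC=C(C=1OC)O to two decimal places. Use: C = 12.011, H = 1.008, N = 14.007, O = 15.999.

Molecular formula: C7H9NO2.
M = 7×12.011 + 9×1.008 + 1×14.007 + 2×15.999 = 139.15 g/mol.

139.15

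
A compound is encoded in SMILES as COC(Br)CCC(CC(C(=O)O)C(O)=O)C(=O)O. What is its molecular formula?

Heavy atoms from the SMILES: 1 Br, 10 C, 7 O.
Implicit hydrogens by atom environment:
  4 × O: no H
  3 × C: 2 H each → 6
  3 × C: 1 H each → 3
  3 × C: no H
  3 × O: 1 H each → 3
  1 × Br: no H
  1 × C: 3 H
  Total hydrogens = 15.
Molecular formula: C10H15BrO7

C10H15BrO7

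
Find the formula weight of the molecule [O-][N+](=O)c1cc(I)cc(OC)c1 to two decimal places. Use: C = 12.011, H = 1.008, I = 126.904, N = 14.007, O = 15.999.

279.03

Molecular formula: C7H6INO3.
M = 7×12.011 + 6×1.008 + 1×126.904 + 1×14.007 + 3×15.999 = 279.03 g/mol.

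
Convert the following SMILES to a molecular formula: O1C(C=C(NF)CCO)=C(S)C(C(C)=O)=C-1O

Heavy atoms from the SMILES: 10 C, 1 F, 1 N, 4 O, 1 S.
Implicit hydrogens by atom environment:
  4 × C (aromatic): no H
  2 × C: 2 H each → 4
  2 × C: no H
  2 × O: 1 H each → 2
  1 × C: 3 H
  1 × C: 1 H
  1 × F: no H
  1 × N: 1 H
  1 × O (aromatic): no H
  1 × O: no H
  1 × S: 1 H
  Total hydrogens = 12.
Molecular formula: C10H12FNO4S

C10H12FNO4S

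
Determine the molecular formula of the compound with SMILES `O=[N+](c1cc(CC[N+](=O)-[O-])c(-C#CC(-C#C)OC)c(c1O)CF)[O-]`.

Heavy atoms from the SMILES: 15 C, 1 F, 2 N, 6 O.
Implicit hydrogens by atom environment:
  5 × C (aromatic): no H
  3 × C: 2 H each → 6
  3 × C: no H
  3 × O: no H
  2 × C: 1 H each → 2
  2 × N (charge +1): no H
  2 × O (charge -1): no H
  1 × C: 3 H
  1 × C (aromatic): 1 H
  1 × F: no H
  1 × O: 1 H
  Total hydrogens = 13.
Molecular formula: C15H13FN2O6

C15H13FN2O6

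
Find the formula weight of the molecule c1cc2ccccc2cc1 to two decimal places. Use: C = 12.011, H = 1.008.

128.17

Molecular formula: C10H8.
M = 10×12.011 + 8×1.008 = 128.17 g/mol.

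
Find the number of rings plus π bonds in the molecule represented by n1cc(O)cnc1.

Molecular formula from the SMILES: C4H4N2O.
DoU = (2C + 2 + N − H − X)/2 = (2·4 + 2 + 2 − 4 − 0)/2 = 8/2 = 4.
(Structurally: 1 ring(s) + 3 π bond(s) = 4.)

4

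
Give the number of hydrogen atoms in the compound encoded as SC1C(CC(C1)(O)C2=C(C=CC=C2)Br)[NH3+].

Hydrogens are implicit in SMILES; fill each atom to its normal valence:
  4 × C (aromatic): 1 H each → 4
  2 × C: 2 H each → 4
  2 × C: 1 H each → 2
  2 × C (aromatic): no H
  1 × Br: no H
  1 × C: no H
  1 × N (charge +1): 3 H
  1 × O: 1 H
  1 × S: 1 H
  Total hydrogens = 15.

15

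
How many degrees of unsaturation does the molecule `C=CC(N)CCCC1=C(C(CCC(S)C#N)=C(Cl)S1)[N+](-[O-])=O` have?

Molecular formula from the SMILES: C14H18ClN3O2S2.
DoU = (2C + 2 + N − H − X)/2 = (2·14 + 2 + 3 − 18 − 1)/2 = 14/2 = 7.
(Structurally: 1 ring(s) + 6 π bond(s) = 7.)

7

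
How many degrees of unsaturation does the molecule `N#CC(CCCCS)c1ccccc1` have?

6

Molecular formula from the SMILES: C12H15NS.
DoU = (2C + 2 + N − H − X)/2 = (2·12 + 2 + 1 − 15 − 0)/2 = 12/2 = 6.
(Structurally: 1 ring(s) + 5 π bond(s) = 6.)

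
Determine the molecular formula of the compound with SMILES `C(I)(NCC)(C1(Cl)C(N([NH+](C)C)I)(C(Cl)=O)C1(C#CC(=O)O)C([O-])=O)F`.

C13H14Cl2FI2N3O5

Heavy atoms from the SMILES: 13 C, 2 Cl, 1 F, 2 I, 3 N, 5 O.
Implicit hydrogens by atom environment:
  9 × C: no H
  3 × C: 3 H each → 9
  3 × O: no H
  2 × Cl: no H
  2 × I: no H
  1 × C: 2 H
  1 × F: no H
  1 × N (charge +1): 1 H
  1 × N: 1 H
  1 × N: no H
  1 × O: 1 H
  1 × O (charge -1): no H
  Total hydrogens = 14.
Molecular formula: C13H14Cl2FI2N3O5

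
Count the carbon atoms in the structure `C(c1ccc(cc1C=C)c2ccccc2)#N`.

The symbol for carbon appears 15 times in the SMILES. Lowercase c denotes aromatic carbon and counts toward C.

15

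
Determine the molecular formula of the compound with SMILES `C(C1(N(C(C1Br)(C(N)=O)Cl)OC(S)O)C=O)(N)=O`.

Heavy atoms from the SMILES: 1 Br, 7 C, 1 Cl, 3 N, 5 O, 1 S.
Implicit hydrogens by atom environment:
  4 × C: no H
  4 × O: no H
  3 × C: 1 H each → 3
  2 × N: 2 H each → 4
  1 × Br: no H
  1 × Cl: no H
  1 × N: no H
  1 × O: 1 H
  1 × S: 1 H
  Total hydrogens = 9.
Molecular formula: C7H9BrClN3O5S

C7H9BrClN3O5S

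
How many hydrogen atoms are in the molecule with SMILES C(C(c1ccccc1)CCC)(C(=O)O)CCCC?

24

Hydrogens are implicit in SMILES; fill each atom to its normal valence:
  5 × C: 2 H each → 10
  5 × C (aromatic): 1 H each → 5
  2 × C: 3 H each → 6
  2 × C: 1 H each → 2
  1 × C (aromatic): no H
  1 × C: no H
  1 × O: 1 H
  1 × O: no H
  Total hydrogens = 24.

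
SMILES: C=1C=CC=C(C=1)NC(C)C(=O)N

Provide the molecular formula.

Heavy atoms from the SMILES: 9 C, 2 N, 1 O.
Implicit hydrogens by atom environment:
  5 × C (aromatic): 1 H each → 5
  1 × C: 3 H
  1 × C: 1 H
  1 × C: no H
  1 × C (aromatic): no H
  1 × N: 2 H
  1 × N: 1 H
  1 × O: no H
  Total hydrogens = 12.
Molecular formula: C9H12N2O

C9H12N2O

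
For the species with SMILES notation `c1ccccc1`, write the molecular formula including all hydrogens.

Heavy atoms from the SMILES: 6 C.
Implicit hydrogens by atom environment:
  6 × C (aromatic): 1 H each → 6
  Total hydrogens = 6.
Molecular formula: C6H6

C6H6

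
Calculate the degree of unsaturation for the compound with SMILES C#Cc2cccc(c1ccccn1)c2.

10

Molecular formula from the SMILES: C13H9N.
DoU = (2C + 2 + N − H − X)/2 = (2·13 + 2 + 1 − 9 − 0)/2 = 20/2 = 10.
(Structurally: 2 ring(s) + 8 π bond(s) = 10.)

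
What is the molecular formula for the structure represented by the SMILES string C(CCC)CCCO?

Heavy atoms from the SMILES: 7 C, 1 O.
Implicit hydrogens by atom environment:
  6 × C: 2 H each → 12
  1 × C: 3 H
  1 × O: 1 H
  Total hydrogens = 16.
Molecular formula: C7H16O

C7H16O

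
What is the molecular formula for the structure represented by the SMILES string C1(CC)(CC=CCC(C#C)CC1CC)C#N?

Heavy atoms from the SMILES: 15 C, 1 N.
Implicit hydrogens by atom environment:
  5 × C: 2 H each → 10
  5 × C: 1 H each → 5
  3 × C: no H
  2 × C: 3 H each → 6
  1 × N: no H
  Total hydrogens = 21.
Molecular formula: C15H21N

C15H21N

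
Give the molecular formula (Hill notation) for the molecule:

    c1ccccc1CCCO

C9H12O

Heavy atoms from the SMILES: 9 C, 1 O.
Implicit hydrogens by atom environment:
  5 × C (aromatic): 1 H each → 5
  3 × C: 2 H each → 6
  1 × C (aromatic): no H
  1 × O: 1 H
  Total hydrogens = 12.
Molecular formula: C9H12O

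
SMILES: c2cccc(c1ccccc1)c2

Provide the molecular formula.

C12H10

Heavy atoms from the SMILES: 12 C.
Implicit hydrogens by atom environment:
  10 × C (aromatic): 1 H each → 10
  2 × C (aromatic): no H
  Total hydrogens = 10.
Molecular formula: C12H10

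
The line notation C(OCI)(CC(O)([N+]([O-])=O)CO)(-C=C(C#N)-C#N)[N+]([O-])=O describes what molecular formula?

C9H9IN4O7

Heavy atoms from the SMILES: 9 C, 1 I, 4 N, 7 O.
Implicit hydrogens by atom environment:
  5 × C: no H
  3 × C: 2 H each → 6
  3 × O: no H
  2 × N (charge +1): no H
  2 × N: no H
  2 × O: 1 H each → 2
  2 × O (charge -1): no H
  1 × C: 1 H
  1 × I: no H
  Total hydrogens = 9.
Molecular formula: C9H9IN4O7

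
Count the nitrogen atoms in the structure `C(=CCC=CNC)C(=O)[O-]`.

1

The symbol for nitrogen appears 1 time in the SMILES.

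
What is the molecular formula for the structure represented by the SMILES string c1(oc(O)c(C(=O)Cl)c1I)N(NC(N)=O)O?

Heavy atoms from the SMILES: 6 C, 1 Cl, 1 I, 3 N, 5 O.
Implicit hydrogens by atom environment:
  4 × C (aromatic): no H
  2 × C: no H
  2 × O: 1 H each → 2
  2 × O: no H
  1 × Cl: no H
  1 × I: no H
  1 × N: 2 H
  1 × N: 1 H
  1 × N: no H
  1 × O (aromatic): no H
  Total hydrogens = 5.
Molecular formula: C6H5ClIN3O5

C6H5ClIN3O5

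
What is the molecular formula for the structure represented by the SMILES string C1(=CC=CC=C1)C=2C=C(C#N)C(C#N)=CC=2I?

C14H7IN2

Heavy atoms from the SMILES: 14 C, 1 I, 2 N.
Implicit hydrogens by atom environment:
  7 × C (aromatic): 1 H each → 7
  5 × C (aromatic): no H
  2 × C: no H
  2 × N: no H
  1 × I: no H
  Total hydrogens = 7.
Molecular formula: C14H7IN2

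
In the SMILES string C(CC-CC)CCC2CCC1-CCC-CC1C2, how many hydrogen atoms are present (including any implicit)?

Hydrogens are implicit in SMILES; fill each atom to its normal valence:
  13 × C: 2 H each → 26
  3 × C: 1 H each → 3
  1 × C: 3 H
  Total hydrogens = 32.

32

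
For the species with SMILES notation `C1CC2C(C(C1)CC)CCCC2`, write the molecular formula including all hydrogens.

Heavy atoms from the SMILES: 12 C.
Implicit hydrogens by atom environment:
  8 × C: 2 H each → 16
  3 × C: 1 H each → 3
  1 × C: 3 H
  Total hydrogens = 22.
Molecular formula: C12H22

C12H22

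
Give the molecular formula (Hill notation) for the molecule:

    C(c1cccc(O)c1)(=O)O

C7H6O3

Heavy atoms from the SMILES: 7 C, 3 O.
Implicit hydrogens by atom environment:
  4 × C (aromatic): 1 H each → 4
  2 × C (aromatic): no H
  2 × O: 1 H each → 2
  1 × C: no H
  1 × O: no H
  Total hydrogens = 6.
Molecular formula: C7H6O3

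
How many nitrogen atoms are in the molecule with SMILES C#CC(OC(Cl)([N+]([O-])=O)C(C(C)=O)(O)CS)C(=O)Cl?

The symbol for nitrogen appears 1 time in the SMILES.

1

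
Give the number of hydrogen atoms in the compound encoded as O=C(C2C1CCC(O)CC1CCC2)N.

Hydrogens are implicit in SMILES; fill each atom to its normal valence:
  6 × C: 2 H each → 12
  4 × C: 1 H each → 4
  1 × C: no H
  1 × N: 2 H
  1 × O: 1 H
  1 × O: no H
  Total hydrogens = 19.

19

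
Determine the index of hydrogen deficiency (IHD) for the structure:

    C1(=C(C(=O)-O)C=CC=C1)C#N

Molecular formula from the SMILES: C8H5NO2.
DoU = (2C + 2 + N − H − X)/2 = (2·8 + 2 + 1 − 5 − 0)/2 = 14/2 = 7.
(Structurally: 1 ring(s) + 6 π bond(s) = 7.)

7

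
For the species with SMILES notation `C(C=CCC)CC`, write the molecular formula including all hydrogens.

C7H14

Heavy atoms from the SMILES: 7 C.
Implicit hydrogens by atom environment:
  3 × C: 2 H each → 6
  2 × C: 3 H each → 6
  2 × C: 1 H each → 2
  Total hydrogens = 14.
Molecular formula: C7H14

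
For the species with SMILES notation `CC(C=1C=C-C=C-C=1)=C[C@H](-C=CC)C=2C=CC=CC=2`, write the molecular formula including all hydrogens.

Heavy atoms from the SMILES: 19 C.
Implicit hydrogens by atom environment:
  10 × C (aromatic): 1 H each → 10
  4 × C: 1 H each → 4
  2 × C: 3 H each → 6
  2 × C (aromatic): no H
  1 × C: no H
  Total hydrogens = 20.
Molecular formula: C19H20

C19H20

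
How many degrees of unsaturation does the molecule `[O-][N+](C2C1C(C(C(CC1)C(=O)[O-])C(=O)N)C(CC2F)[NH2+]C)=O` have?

5

Molecular formula from the SMILES: C13H20FN3O5.
DoU = (2C + 2 + N − H − X)/2 = (2·13 + 2 + 3 − 20 − 1)/2 = 10/2 = 5.
(Structurally: 2 ring(s) + 3 π bond(s) = 5.)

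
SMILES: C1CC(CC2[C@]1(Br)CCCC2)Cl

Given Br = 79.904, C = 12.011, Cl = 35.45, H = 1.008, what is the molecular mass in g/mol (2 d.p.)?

251.59

Molecular formula: C10H16BrCl.
M = 1×79.904 + 10×12.011 + 1×35.45 + 16×1.008 = 251.59 g/mol.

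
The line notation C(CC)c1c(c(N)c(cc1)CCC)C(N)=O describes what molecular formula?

Heavy atoms from the SMILES: 13 C, 2 N, 1 O.
Implicit hydrogens by atom environment:
  4 × C: 2 H each → 8
  4 × C (aromatic): no H
  2 × C: 3 H each → 6
  2 × C (aromatic): 1 H each → 2
  2 × N: 2 H each → 4
  1 × C: no H
  1 × O: no H
  Total hydrogens = 20.
Molecular formula: C13H20N2O

C13H20N2O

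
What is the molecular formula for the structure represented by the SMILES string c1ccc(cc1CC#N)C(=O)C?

C10H9NO

Heavy atoms from the SMILES: 10 C, 1 N, 1 O.
Implicit hydrogens by atom environment:
  4 × C (aromatic): 1 H each → 4
  2 × C (aromatic): no H
  2 × C: no H
  1 × C: 3 H
  1 × C: 2 H
  1 × N: no H
  1 × O: no H
  Total hydrogens = 9.
Molecular formula: C10H9NO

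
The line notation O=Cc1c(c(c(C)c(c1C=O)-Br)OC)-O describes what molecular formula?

Heavy atoms from the SMILES: 1 Br, 10 C, 4 O.
Implicit hydrogens by atom environment:
  6 × C (aromatic): no H
  3 × O: no H
  2 × C: 3 H each → 6
  2 × C: 1 H each → 2
  1 × Br: no H
  1 × O: 1 H
  Total hydrogens = 9.
Molecular formula: C10H9BrO4

C10H9BrO4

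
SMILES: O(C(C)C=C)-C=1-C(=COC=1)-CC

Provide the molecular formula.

C10H14O2

Heavy atoms from the SMILES: 10 C, 2 O.
Implicit hydrogens by atom environment:
  2 × C: 3 H each → 6
  2 × C: 2 H each → 4
  2 × C (aromatic): 1 H each → 2
  2 × C: 1 H each → 2
  2 × C (aromatic): no H
  1 × O (aromatic): no H
  1 × O: no H
  Total hydrogens = 14.
Molecular formula: C10H14O2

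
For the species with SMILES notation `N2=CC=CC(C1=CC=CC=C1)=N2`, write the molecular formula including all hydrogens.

C10H8N2

Heavy atoms from the SMILES: 10 C, 2 N.
Implicit hydrogens by atom environment:
  8 × C (aromatic): 1 H each → 8
  2 × C (aromatic): no H
  2 × N (aromatic): no H
  Total hydrogens = 8.
Molecular formula: C10H8N2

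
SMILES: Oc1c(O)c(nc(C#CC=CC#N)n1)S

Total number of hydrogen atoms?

Hydrogens are implicit in SMILES; fill each atom to its normal valence:
  4 × C (aromatic): no H
  3 × C: no H
  2 × C: 1 H each → 2
  2 × N (aromatic): no H
  2 × O: 1 H each → 2
  1 × N: no H
  1 × S: 1 H
  Total hydrogens = 5.

5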